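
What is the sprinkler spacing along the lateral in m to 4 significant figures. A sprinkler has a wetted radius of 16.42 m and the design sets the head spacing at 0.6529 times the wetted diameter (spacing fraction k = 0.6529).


Approach: apply the sprinkler spacing rule (spacing as a fraction of wetted diameter), S = k*(2*R).
S = 0.6529 * (2 * 16.42) = 21.44 m
Therefore the sprinkler spacing along the lateral = 21.44 m.


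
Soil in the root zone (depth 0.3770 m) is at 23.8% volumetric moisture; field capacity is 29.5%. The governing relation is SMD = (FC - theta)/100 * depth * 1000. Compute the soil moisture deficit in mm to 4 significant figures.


SMD = (29.5 - 23.8)/100 * 0.3770 * 1000 = 21.49 mm
Therefore the soil moisture deficit = 21.49 mm.


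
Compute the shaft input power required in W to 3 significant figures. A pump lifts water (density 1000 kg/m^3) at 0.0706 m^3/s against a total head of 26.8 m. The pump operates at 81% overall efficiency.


Approach: apply hydraulic power then efficiency conversion, P = rho*g*Q*H; P_in = P/eta.
Step 1 — hydraulic power (P = rho*g*Q*H):
  P = 1000 * 9.81 * 0.0706 * 26.8 = 18561 W
Step 2 — input power: P_in = P/eta = 18561 / 0.81 = 22900 W
Therefore the shaft input power required = 22900 W.


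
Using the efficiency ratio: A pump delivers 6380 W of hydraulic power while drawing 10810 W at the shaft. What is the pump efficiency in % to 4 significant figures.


Approach: apply the efficiency ratio, eta = (P_out/P_in)*100.
eta = (6380 / 10810) * 100 = 59.02 %
Therefore the pump efficiency = 59.02 %.


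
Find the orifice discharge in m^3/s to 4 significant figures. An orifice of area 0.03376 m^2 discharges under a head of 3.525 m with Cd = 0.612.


Approach: apply the orifice equation, Q = Cd*A*sqrt(2*g*h).
Q = 0.612 * 0.03376 * sqrt(2*9.81*3.525) = 0.1718 m^3/s
Therefore the orifice discharge = 0.1718 m^3/s.


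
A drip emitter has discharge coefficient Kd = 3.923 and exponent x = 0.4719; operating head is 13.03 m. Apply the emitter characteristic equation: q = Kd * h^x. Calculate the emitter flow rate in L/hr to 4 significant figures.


q = 3.923 * 13.03^0.4719 = 13.18 L/hr
Therefore the emitter flow rate = 13.18 L/hr.


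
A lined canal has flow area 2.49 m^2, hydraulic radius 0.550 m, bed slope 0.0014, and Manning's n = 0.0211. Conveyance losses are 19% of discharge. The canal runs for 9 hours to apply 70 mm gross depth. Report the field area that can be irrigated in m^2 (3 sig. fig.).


Approach: apply Manning's equation with a conveyance and depth budget, Q = (1/n)*A*R^(2/3)*S^(1/2); Q_field = Q*(1-loss); Area = Q_field*t/(d/1000).
Step 1 — canal discharge (Manning's equation):
  Q = (1/0.0211) * 2.49 * 0.550^(2/3) * 0.0014^(1/2) = 2.9641 m^3/s
Step 2 — delivered flow: Q_field = 2.9641*(1 - 19/100) = 2.4009 m^3/s
Step 3 — volume delivered: V = 2.4009 * 9*3600 = 77789 m^3
Step 4 — area served: A = V / (depth/1000) = 77789 / 0.07 = 1110000 m^2
Therefore the field area that can be irrigated = 1110000 m^2.


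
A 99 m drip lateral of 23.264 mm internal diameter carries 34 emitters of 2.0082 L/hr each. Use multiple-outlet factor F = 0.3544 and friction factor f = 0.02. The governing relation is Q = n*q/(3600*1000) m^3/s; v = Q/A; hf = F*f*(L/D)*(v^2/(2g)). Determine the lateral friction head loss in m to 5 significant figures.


Q = 34*2.0082/(3600*1000) = 1.896633e-05 m^3/s
A = pi*(23.264e-3/2)^2 = 4.250682e-04 m^2, so v = Q/A = 0.04461950 m/s
hf = 0.3544*0.02*(99/0.023264)*(0.04461950^2/(2*9.81)) = 0.0030607 m
Therefore the lateral friction head loss = 0.0030607 m.


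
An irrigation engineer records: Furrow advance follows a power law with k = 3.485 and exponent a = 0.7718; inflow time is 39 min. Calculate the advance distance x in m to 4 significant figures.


Approach: apply the power-law advance function, x = k*t^a.
x = 3.485 * 39^0.7718 = 58.91 m
Therefore the advance distance x = 58.91 m.


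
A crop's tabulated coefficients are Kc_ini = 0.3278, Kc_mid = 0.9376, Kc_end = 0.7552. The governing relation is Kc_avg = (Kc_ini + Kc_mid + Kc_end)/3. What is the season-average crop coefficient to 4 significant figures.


Kc_avg = (0.3278 + 0.9376 + 0.7552)/3 = 0.6735
Therefore the season-average crop coefficient = 0.6735.


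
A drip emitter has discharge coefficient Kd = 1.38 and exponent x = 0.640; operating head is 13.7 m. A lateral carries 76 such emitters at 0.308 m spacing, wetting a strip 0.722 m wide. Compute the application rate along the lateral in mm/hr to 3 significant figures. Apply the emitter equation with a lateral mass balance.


Approach: apply the emitter equation with a lateral mass balance, q = Kd*h^x; Q = n*q; rate = Q/(n*spacing*width).
Step 1 — single emitter flow (q = Kd*h^x):
  q = 1.38 * 13.7^0.640 = 7.3685 L/hr
Step 2 — total lateral flow: Q = 76 * 7.3685 = 560.01 L/hr
Step 3 — wetted area: A = 76 * 0.308 * 0.722 = 16.901 m^2
Step 4 — application rate: Q/A = 560.01/16.901 = 33.1 mm/hr
Therefore the application rate along the lateral = 33.1 mm/hr.


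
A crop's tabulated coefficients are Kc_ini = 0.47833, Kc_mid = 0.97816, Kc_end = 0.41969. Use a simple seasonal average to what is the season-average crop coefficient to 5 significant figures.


Approach: apply a simple seasonal average, Kc_avg = (Kc_ini + Kc_mid + Kc_end)/3.
Kc_avg = (0.47833 + 0.97816 + 0.41969)/3 = 0.62539
Therefore the season-average crop coefficient = 0.62539.


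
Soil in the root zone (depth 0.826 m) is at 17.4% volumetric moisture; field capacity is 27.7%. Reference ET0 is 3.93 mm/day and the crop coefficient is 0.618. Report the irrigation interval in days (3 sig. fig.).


Approach: apply soil-water budget scheduling, SMD = (FC-theta)/100*depth*1000; ETc = ET0*Kc; interval = SMD/ETc.
Step 1 — soil moisture deficit:
  SMD = (27.7 - 17.4)/100 * 0.826 * 1000 = 85.078 mm
Step 2 — daily crop ET (ETc = ET0*Kc):
  ETc = 3.93 * 0.618 = 2.4287 mm/day
Step 3 — irrigation interval (SMD/ETc):
  interval = 85.078 / 2.4287 = 35.0 days
Therefore the irrigation interval = 35.0 days.


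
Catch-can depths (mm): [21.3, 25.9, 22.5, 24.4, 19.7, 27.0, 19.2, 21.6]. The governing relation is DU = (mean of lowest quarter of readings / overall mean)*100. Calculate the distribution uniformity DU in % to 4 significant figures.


sorted lowest 2 of 8: [19.2, 19.7] -> mean = 19.4500 mm
overall mean = 22.7000 mm
DU = (19.4500/22.7000)*100 = 85.68 %
Therefore the distribution uniformity DU = 85.68 %.


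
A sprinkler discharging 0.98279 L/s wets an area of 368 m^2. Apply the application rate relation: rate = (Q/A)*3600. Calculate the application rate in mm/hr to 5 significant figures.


rate = (0.98279 / 368) * 3600 = 9.6143 mm/hr
Therefore the application rate = 9.6143 mm/hr.


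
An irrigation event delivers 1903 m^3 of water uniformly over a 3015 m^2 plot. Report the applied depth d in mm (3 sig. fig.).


Approach: apply depth from volume over area, d = (V/A)*1000.
d = (1903 / 3015) * 1000 = 631 mm
Therefore the applied depth d = 631 mm.


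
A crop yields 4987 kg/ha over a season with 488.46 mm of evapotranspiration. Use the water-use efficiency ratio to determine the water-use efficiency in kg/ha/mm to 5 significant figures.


Approach: apply the water-use efficiency ratio, WUE = yield/ET.
WUE = 4987 / 488.46 = 10.210 kg/ha/mm
Therefore the water-use efficiency = 10.210 kg/ha/mm.


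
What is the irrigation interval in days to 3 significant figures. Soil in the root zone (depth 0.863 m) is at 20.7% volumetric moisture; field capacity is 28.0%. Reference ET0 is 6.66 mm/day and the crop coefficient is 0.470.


Approach: apply soil-water budget scheduling, SMD = (FC-theta)/100*depth*1000; ETc = ET0*Kc; interval = SMD/ETc.
Step 1 — soil moisture deficit:
  SMD = (28.0 - 20.7)/100 * 0.863 * 1000 = 62.999 mm
Step 2 — daily crop ET (ETc = ET0*Kc):
  ETc = 6.66 * 0.470 = 3.1302 mm/day
Step 3 — irrigation interval (SMD/ETc):
  interval = 62.999 / 3.1302 = 20.1 days
Therefore the irrigation interval = 20.1 days.


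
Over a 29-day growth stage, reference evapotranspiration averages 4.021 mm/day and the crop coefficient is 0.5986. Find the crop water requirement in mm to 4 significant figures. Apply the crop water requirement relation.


Approach: apply the crop water requirement relation, CWR = ET0 * Kc * days.
CWR = 4.021 * 0.5986 * 29 = 69.80 mm
Therefore the crop water requirement = 69.80 mm.


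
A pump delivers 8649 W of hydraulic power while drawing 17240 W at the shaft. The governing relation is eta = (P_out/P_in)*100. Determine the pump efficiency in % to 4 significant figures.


eta = (8649 / 17240) * 100 = 50.17 %
Therefore the pump efficiency = 50.17 %.


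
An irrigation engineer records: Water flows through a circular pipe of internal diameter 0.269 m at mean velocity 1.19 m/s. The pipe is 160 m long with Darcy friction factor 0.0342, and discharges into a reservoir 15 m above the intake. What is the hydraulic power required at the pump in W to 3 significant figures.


Approach: apply continuity + Darcy-Weisbach + hydraulic power, Q = A*v; hf = f*(L/D)*(v^2/(2g)); H = static + hf; P = rho*g*Q*H.
Step 1 — flow rate (continuity, Q = A*v):
  A = pi*(0.269/2)^2 = 0.056832 m^2
  Q = 0.056832 * 1.19 = 0.067630 m^3/s
Step 2 — friction head loss (Darcy-Weisbach):
  hf = 0.0342 * (160/0.269) * (1.19^2 / (2*9.81))
  hf = 1.4682 m
Step 3 — total head: H = 15 + 1.4682 = 16.468 m
Step 4 — hydraulic power (P = rho*g*Q*H):
  P = 1000 * 9.81 * 0.067630 * 16.468 = 10900 W
Therefore the hydraulic power required at the pump = 10900 W.


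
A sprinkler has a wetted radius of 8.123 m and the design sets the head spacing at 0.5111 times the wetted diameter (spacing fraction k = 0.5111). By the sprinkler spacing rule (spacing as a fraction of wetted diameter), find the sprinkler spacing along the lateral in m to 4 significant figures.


Approach: apply the sprinkler spacing rule (spacing as a fraction of wetted diameter), S = k*(2*R).
S = 0.5111 * (2 * 8.123) = 8.303 m
Therefore the sprinkler spacing along the lateral = 8.303 m.


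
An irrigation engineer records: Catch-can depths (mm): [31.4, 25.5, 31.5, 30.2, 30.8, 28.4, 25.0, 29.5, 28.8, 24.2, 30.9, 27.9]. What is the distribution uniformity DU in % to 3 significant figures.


Approach: apply the low-quarter distribution uniformity, DU = (mean of lowest quarter of readings / overall mean)*100.
sorted lowest 3 of 12: [24.2, 25.0, 25.5] -> mean = 24.900 mm
overall mean = 28.675 mm
DU = (24.900/28.675)*100 = 86.8 %
Therefore the distribution uniformity DU = 86.8 %.


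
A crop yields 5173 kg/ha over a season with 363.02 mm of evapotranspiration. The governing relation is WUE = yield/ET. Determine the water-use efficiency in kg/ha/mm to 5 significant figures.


WUE = 5173 / 363.02 = 14.250 kg/ha/mm
Therefore the water-use efficiency = 14.250 kg/ha/mm.


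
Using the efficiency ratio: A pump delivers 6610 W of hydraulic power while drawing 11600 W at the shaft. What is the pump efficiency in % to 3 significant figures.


Approach: apply the efficiency ratio, eta = (P_out/P_in)*100.
eta = (6610 / 11600) * 100 = 57.0 %
Therefore the pump efficiency = 57.0 %.


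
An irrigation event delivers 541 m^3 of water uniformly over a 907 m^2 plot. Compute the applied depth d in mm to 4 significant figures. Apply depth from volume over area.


Approach: apply depth from volume over area, d = (V/A)*1000.
d = (541 / 907) * 1000 = 596.5 mm
Therefore the applied depth d = 596.5 mm.


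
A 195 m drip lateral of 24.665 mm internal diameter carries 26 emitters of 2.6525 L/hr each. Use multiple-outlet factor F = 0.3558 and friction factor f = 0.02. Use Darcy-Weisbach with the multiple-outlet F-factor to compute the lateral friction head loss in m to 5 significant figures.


Approach: apply Darcy-Weisbach with the multiple-outlet F-factor, Q = n*q/(3600*1000) m^3/s; v = Q/A; hf = F*f*(L/D)*(v^2/(2g)).
Q = 26*2.6525/(3600*1000) = 1.915694e-05 m^3/s
A = pi*(24.665e-3/2)^2 = 4.778066e-04 m^2, so v = Q/A = 0.04009351 m/s
hf = 0.3558*0.02*(195/0.024665)*(0.04009351^2/(2*9.81)) = 0.0046093 m
Therefore the lateral friction head loss = 0.0046093 m.


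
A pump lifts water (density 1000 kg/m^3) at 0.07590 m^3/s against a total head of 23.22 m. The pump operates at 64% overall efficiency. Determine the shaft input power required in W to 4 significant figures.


Approach: apply hydraulic power then efficiency conversion, P = rho*g*Q*H; P_in = P/eta.
Step 1 — hydraulic power (P = rho*g*Q*H):
  P = 1000 * 9.81 * 0.07590 * 23.22 = 17289.1 W
Step 2 — input power: P_in = P/eta = 17289.1 / 0.64 = 27010 W
Therefore the shaft input power required = 27010 W.


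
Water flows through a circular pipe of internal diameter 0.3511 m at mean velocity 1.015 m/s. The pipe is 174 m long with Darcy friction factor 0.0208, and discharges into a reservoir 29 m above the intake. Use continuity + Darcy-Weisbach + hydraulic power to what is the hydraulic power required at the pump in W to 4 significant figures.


Approach: apply continuity + Darcy-Weisbach + hydraulic power, Q = A*v; hf = f*(L/D)*(v^2/(2g)); H = static + hf; P = rho*g*Q*H.
Step 1 — flow rate (continuity, Q = A*v):
  A = pi*(0.3511/2)^2 = 0.0968170 m^2
  Q = 0.0968170 * 1.015 = 0.0982692 m^3/s
Step 2 — friction head loss (Darcy-Weisbach):
  hf = 0.0208 * (174/0.3511) * (1.015^2 / (2*9.81))
  hf = 0.541271 m
Step 3 — total head: H = 29 + 0.541271 = 29.5413 m
Step 4 — hydraulic power (P = rho*g*Q*H):
  P = 1000 * 9.81 * 0.0982692 * 29.5413 = 28480 W
Therefore the hydraulic power required at the pump = 28480 W.


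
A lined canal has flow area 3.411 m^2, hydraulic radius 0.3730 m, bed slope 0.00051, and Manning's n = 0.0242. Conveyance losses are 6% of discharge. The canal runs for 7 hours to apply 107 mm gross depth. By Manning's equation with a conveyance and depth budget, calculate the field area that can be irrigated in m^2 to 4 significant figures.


Approach: apply Manning's equation with a conveyance and depth budget, Q = (1/n)*A*R^(2/3)*S^(1/2); Q_field = Q*(1-loss); Area = Q_field*t/(d/1000).
Step 1 — canal discharge (Manning's equation):
  Q = (1/0.0242) * 3.411 * 0.3730^(2/3) * 0.00051^(1/2) = 1.64939 m^3/s
Step 2 — delivered flow: Q_field = 1.64939*(1 - 6/100) = 1.55043 m^3/s
Step 3 — volume delivered: V = 1.55043 * 7*3600 = 39070.8 m^3
Step 4 — area served: A = V / (depth/1000) = 39070.8 / 0.107 = 365100 m^2
Therefore the field area that can be irrigated = 365100 m^2.


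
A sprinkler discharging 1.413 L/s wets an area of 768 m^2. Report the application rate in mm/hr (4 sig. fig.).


Approach: apply the application rate relation, rate = (Q/A)*3600.
rate = (1.413 / 768) * 3600 = 6.623 mm/hr
Therefore the application rate = 6.623 mm/hr.


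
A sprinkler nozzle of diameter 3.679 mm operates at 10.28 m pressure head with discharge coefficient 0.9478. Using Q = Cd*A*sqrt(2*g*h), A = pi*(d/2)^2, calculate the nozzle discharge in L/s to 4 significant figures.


A = pi*(3.679e-3/2)^2 = 1.06304e-05 m^2
Q = 0.9478 * 1.06304e-05 * sqrt(2*9.81*10.28) * 1000 = 0.1431 L/s
Therefore the nozzle discharge = 0.1431 L/s.


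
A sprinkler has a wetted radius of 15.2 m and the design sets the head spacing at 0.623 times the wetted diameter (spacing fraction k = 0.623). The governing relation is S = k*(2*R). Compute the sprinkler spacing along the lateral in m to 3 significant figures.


S = 0.623 * (2 * 15.2) = 18.9 m
Therefore the sprinkler spacing along the lateral = 18.9 m.


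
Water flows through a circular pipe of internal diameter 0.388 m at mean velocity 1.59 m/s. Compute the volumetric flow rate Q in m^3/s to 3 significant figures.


Approach: apply the continuity equation for pipe flow, Q = A * v with A = pi*(D/2)^2.
A = pi*(0.388/2)^2 = 0.11824 m^2
Q = 0.11824 * 1.59 = 0.188 m^3/s
Therefore the volumetric flow rate Q = 0.188 m^3/s.


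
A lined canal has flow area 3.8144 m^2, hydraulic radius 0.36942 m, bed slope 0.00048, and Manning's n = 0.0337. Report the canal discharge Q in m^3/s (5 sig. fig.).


Approach: apply Manning's equation, Q = (1/n)*A*R^(2/3)*S^(1/2).
Q = (1/0.0337) * 3.8144 * 0.36942^(2/3) * 0.00048^(1/2) = 1.2767 m^3/s
Therefore the canal discharge Q = 1.2767 m^3/s.


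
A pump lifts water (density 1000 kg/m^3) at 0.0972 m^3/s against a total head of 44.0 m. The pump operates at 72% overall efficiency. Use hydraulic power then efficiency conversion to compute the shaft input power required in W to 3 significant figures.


Approach: apply hydraulic power then efficiency conversion, P = rho*g*Q*H; P_in = P/eta.
Step 1 — hydraulic power (P = rho*g*Q*H):
  P = 1000 * 9.81 * 0.0972 * 44.0 = 41955 W
Step 2 — input power: P_in = P/eta = 41955 / 0.72 = 58300 W
Therefore the shaft input power required = 58300 W.


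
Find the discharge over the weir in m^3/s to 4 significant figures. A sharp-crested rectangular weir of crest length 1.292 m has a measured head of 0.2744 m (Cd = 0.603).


Approach: apply the rectangular weir equation, Q = (2/3)*Cd*L*sqrt(2g)*H^1.5.
Q = (2/3)*0.603*1.292*sqrt(2*9.81)*0.2744^1.5 = 0.3307 m^3/s
Therefore the discharge over the weir = 0.3307 m^3/s.


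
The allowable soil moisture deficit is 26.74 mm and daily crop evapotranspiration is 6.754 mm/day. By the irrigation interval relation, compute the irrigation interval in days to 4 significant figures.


Approach: apply the irrigation interval relation, interval = SMD / ETc.
interval = 26.74 / 6.754 = 3.959 days
Therefore the irrigation interval = 3.959 days.


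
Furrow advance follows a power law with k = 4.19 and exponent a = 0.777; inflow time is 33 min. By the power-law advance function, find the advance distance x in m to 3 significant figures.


Approach: apply the power-law advance function, x = k*t^a.
x = 4.19 * 33^0.777 = 63.4 m
Therefore the advance distance x = 63.4 m.


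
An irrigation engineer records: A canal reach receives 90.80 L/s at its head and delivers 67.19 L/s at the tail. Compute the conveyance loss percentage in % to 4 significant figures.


Approach: apply the conveyance loss ratio, loss% = ((Q_head - Q_tail)/Q_head)*100.
loss = ((90.80 - 67.19)/90.80)*100 = 26.00 %
Therefore the conveyance loss percentage = 26.00 %.


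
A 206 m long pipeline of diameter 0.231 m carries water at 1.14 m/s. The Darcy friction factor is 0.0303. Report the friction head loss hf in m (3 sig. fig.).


Approach: apply the Darcy-Weisbach equation, hf = f*(L/D)*(v^2/(2g)).
hf = 0.0303 * (206/0.231) * (1.14^2 / (2*9.81))
hf = 1.79 m
Therefore the friction head loss hf = 1.79 m.


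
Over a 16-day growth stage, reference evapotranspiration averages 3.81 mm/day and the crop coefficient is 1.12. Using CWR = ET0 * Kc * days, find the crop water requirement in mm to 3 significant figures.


CWR = 3.81 * 1.12 * 16 = 68.3 mm
Therefore the crop water requirement = 68.3 mm.


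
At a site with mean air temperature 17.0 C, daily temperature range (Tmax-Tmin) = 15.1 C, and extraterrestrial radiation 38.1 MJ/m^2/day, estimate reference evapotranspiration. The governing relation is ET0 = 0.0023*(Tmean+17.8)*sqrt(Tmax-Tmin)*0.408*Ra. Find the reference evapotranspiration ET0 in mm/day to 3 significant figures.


ET0 = 0.0023*(17.0+17.8)*sqrt(15.1)*0.408*38.1 = 4.83 mm/day
Therefore the reference evapotranspiration ET0 = 4.83 mm/day.


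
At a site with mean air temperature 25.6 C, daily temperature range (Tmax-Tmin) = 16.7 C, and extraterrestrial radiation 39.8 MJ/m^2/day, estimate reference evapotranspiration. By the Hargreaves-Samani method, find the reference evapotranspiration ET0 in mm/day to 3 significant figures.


Approach: apply the Hargreaves-Samani method, ET0 = 0.0023*(Tmean+17.8)*sqrt(Tmax-Tmin)*0.408*Ra.
ET0 = 0.0023*(25.6+17.8)*sqrt(16.7)*0.408*39.8 = 6.62 mm/day
Therefore the reference evapotranspiration ET0 = 6.62 mm/day.


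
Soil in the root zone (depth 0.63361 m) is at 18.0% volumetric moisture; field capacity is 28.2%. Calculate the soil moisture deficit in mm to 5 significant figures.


Approach: apply the soil moisture deficit relation, SMD = (FC - theta)/100 * depth * 1000.
SMD = (28.2 - 18.0)/100 * 0.63361 * 1000 = 64.628 mm
Therefore the soil moisture deficit = 64.628 mm.


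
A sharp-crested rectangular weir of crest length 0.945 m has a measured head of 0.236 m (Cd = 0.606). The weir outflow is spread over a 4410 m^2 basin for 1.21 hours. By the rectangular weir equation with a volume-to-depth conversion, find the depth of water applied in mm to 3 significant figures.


Approach: apply the rectangular weir equation with a volume-to-depth conversion, Q = (2/3)*Cd*L*sqrt(2g)*H^1.5; d = Q*t/A * 1000.
Step 1 — weir discharge:
  Q = (2/3)*0.606*0.945*sqrt(2*9.81)*0.236^1.5 = 0.19388 m^3/s
Step 2 — volume: V = 0.19388 * 1.21*3600 = 844.54 m^3
Step 3 — depth: d = V/A * 1000 = 844.54/4410 * 1000 = 192 mm
Therefore the depth of water applied = 192 mm.


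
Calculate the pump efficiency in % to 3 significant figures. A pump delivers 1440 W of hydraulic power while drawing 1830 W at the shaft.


Approach: apply the efficiency ratio, eta = (P_out/P_in)*100.
eta = (1440 / 1830) * 100 = 78.7 %
Therefore the pump efficiency = 78.7 %.


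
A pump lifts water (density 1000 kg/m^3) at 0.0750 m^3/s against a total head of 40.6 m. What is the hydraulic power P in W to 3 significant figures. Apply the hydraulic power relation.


Approach: apply the hydraulic power relation, P = rho*g*Q*H.
P = 1000 * 9.81 * 0.0750 * 40.6 = 29900 W
Therefore the hydraulic power P = 29900 W.


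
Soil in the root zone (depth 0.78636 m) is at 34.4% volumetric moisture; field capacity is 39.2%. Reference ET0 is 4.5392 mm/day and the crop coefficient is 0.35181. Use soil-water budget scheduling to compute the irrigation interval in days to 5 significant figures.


Approach: apply soil-water budget scheduling, SMD = (FC-theta)/100*depth*1000; ETc = ET0*Kc; interval = SMD/ETc.
Step 1 — soil moisture deficit:
  SMD = (39.2 - 34.4)/100 * 0.78636 * 1000 = 37.74528 mm
Step 2 — daily crop ET (ETc = ET0*Kc):
  ETc = 4.5392 * 0.35181 = 1.596936 mm/day
Step 3 — irrigation interval (SMD/ETc):
  interval = 37.74528 / 1.596936 = 23.636 days
Therefore the irrigation interval = 23.636 days.


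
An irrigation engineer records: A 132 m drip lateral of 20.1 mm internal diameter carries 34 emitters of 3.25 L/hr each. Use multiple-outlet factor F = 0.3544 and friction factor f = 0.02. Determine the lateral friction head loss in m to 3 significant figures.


Approach: apply Darcy-Weisbach with the multiple-outlet F-factor, Q = n*q/(3600*1000) m^3/s; v = Q/A; hf = F*f*(L/D)*(v^2/(2g)).
Q = 34*3.25/(3600*1000) = 3.0694e-05 m^3/s
A = pi*(20.1e-3/2)^2 = 3.1731e-04 m^2, so v = Q/A = 0.096734 m/s
hf = 0.3544*0.02*(132/0.0201)*(0.096734^2/(2*9.81)) = 0.0222 m
Therefore the lateral friction head loss = 0.0222 m.


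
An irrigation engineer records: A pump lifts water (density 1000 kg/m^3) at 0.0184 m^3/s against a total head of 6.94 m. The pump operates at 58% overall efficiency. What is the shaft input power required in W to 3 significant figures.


Approach: apply hydraulic power then efficiency conversion, P = rho*g*Q*H; P_in = P/eta.
Step 1 — hydraulic power (P = rho*g*Q*H):
  P = 1000 * 9.81 * 0.0184 * 6.94 = 1252.7 W
Step 2 — input power: P_in = P/eta = 1252.7 / 0.58 = 2160 W
Therefore the shaft input power required = 2160 W.


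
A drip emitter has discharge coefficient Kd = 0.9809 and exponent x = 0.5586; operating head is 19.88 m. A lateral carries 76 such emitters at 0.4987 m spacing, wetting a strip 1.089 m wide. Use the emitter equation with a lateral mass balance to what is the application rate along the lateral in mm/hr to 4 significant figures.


Approach: apply the emitter equation with a lateral mass balance, q = Kd*h^x; Q = n*q; rate = Q/(n*spacing*width).
Step 1 — single emitter flow (q = Kd*h^x):
  q = 0.9809 * 19.88^0.5586 = 5.21099 L/hr
Step 2 — total lateral flow: Q = 76 * 5.21099 = 396.035 L/hr
Step 3 — wetted area: A = 76 * 0.4987 * 1.089 = 41.2744 m^2
Step 4 — application rate: Q/A = 396.035/41.2744 = 9.595 mm/hr
Therefore the application rate along the lateral = 9.595 mm/hr.


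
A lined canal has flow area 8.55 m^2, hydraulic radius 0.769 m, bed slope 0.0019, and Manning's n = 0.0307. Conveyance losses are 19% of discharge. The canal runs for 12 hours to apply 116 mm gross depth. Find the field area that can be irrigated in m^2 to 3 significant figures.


Approach: apply Manning's equation with a conveyance and depth budget, Q = (1/n)*A*R^(2/3)*S^(1/2); Q_field = Q*(1-loss); Area = Q_field*t/(d/1000).
Step 1 — canal discharge (Manning's equation):
  Q = (1/0.0307) * 8.55 * 0.769^(2/3) * 0.0019^(1/2) = 10.190 m^3/s
Step 2 — delivered flow: Q_field = 10.190*(1 - 19/100) = 8.2535 m^3/s
Step 3 — volume delivered: V = 8.2535 * 12*3600 = 356550 m^3
Step 4 — area served: A = V / (depth/1000) = 356550 / 0.116 = 3070000 m^2
Therefore the field area that can be irrigated = 3070000 m^2.


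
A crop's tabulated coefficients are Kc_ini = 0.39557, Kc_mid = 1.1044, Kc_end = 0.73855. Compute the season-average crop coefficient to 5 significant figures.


Approach: apply a simple seasonal average, Kc_avg = (Kc_ini + Kc_mid + Kc_end)/3.
Kc_avg = (0.39557 + 1.1044 + 0.73855)/3 = 0.74617
Therefore the season-average crop coefficient = 0.74617.


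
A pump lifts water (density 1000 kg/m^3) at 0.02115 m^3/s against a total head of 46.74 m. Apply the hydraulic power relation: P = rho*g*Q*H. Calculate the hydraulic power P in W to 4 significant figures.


P = 1000 * 9.81 * 0.02115 * 46.74 = 9698 W
Therefore the hydraulic power P = 9698 W.


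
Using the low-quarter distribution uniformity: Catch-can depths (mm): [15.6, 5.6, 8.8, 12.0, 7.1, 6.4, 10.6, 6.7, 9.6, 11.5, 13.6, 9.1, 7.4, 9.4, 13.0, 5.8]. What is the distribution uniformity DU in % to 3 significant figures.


Approach: apply the low-quarter distribution uniformity, DU = (mean of lowest quarter of readings / overall mean)*100.
sorted lowest 4 of 16: [5.6, 5.8, 6.4, 6.7] -> mean = 6.1250 mm
overall mean = 9.5125 mm
DU = (6.1250/9.5125)*100 = 64.4 %
Therefore the distribution uniformity DU = 64.4 %.


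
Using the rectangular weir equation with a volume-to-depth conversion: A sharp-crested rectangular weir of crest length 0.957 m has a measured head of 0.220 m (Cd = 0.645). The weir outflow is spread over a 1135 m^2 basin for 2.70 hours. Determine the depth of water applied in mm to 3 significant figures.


Approach: apply the rectangular weir equation with a volume-to-depth conversion, Q = (2/3)*Cd*L*sqrt(2g)*H^1.5; d = Q*t/A * 1000.
Step 1 — weir discharge:
  Q = (2/3)*0.645*0.957*sqrt(2*9.81)*0.220^1.5 = 0.18809 m^3/s
Step 2 — volume: V = 0.18809 * 2.70*3600 = 1828.2 m^3
Step 3 — depth: d = V/A * 1000 = 1828.2/1135 * 1000 = 1610 mm
Therefore the depth of water applied = 1610 mm.


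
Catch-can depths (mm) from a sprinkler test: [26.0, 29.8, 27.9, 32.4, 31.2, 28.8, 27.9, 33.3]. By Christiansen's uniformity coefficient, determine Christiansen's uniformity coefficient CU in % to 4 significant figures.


Approach: apply Christiansen's uniformity coefficient, CU = (1 - mean_abs_deviation/mean)*100.
mean = 29.6625 mm
mean |d_i - mean| = 2.01250 mm
CU = (1 - 2.01250/29.6625)*100 = 93.22 %
Therefore Christiansen's uniformity coefficient CU = 93.22 %.


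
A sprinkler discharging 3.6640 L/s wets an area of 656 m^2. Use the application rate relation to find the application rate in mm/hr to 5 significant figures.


Approach: apply the application rate relation, rate = (Q/A)*3600.
rate = (3.6640 / 656) * 3600 = 20.107 mm/hr
Therefore the application rate = 20.107 mm/hr.


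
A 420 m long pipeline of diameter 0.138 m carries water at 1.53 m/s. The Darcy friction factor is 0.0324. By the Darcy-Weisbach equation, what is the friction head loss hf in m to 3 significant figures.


Approach: apply the Darcy-Weisbach equation, hf = f*(L/D)*(v^2/(2g)).
hf = 0.0324 * (420/0.138) * (1.53^2 / (2*9.81))
hf = 11.8 m
Therefore the friction head loss hf = 11.8 m.


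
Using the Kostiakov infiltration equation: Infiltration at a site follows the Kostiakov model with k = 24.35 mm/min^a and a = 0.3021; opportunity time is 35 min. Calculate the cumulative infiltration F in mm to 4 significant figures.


Approach: apply the Kostiakov infiltration equation, F = k*t^a.
F = 24.35 * 35^0.3021 = 71.28 mm
Therefore the cumulative infiltration F = 71.28 mm.


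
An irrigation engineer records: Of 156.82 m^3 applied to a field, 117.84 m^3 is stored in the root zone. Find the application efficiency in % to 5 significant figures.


Approach: apply the application efficiency ratio, Ea = (stored/applied)*100.
Ea = (117.84/156.82)*100 = 75.143 %
Therefore the application efficiency = 75.143 %.


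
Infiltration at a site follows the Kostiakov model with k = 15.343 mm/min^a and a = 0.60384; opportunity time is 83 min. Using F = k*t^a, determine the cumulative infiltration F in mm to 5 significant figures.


F = 15.343 * 83^0.60384 = 221.17 mm
Therefore the cumulative infiltration F = 221.17 mm.


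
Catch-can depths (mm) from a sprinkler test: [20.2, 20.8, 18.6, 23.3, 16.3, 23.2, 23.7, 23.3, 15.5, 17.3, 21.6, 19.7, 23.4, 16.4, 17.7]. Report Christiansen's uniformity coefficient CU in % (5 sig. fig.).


Approach: apply Christiansen's uniformity coefficient, CU = (1 - mean_abs_deviation/mean)*100.
mean = 20.06667 mm
mean |d_i - mean| = 2.528889 mm
CU = (1 - 2.528889/20.06667)*100 = 87.398 %
Therefore Christiansen's uniformity coefficient CU = 87.398 %.


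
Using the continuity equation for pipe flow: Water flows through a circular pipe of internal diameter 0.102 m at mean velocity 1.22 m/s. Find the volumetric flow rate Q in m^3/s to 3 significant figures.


Approach: apply the continuity equation for pipe flow, Q = A * v with A = pi*(D/2)^2.
A = pi*(0.102/2)^2 = 0.0081713 m^2
Q = 0.0081713 * 1.22 = 0.00997 m^3/s
Therefore the volumetric flow rate Q = 0.00997 m^3/s.


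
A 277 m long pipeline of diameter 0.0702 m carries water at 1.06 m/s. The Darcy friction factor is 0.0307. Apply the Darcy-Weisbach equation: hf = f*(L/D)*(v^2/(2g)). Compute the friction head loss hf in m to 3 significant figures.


hf = 0.0307 * (277/0.0702) * (1.06^2 / (2*9.81))
hf = 6.94 m
Therefore the friction head loss hf = 6.94 m.


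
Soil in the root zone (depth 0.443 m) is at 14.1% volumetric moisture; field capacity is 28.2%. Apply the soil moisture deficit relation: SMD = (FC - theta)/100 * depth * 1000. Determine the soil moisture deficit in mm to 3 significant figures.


SMD = (28.2 - 14.1)/100 * 0.443 * 1000 = 62.5 mm
Therefore the soil moisture deficit = 62.5 mm.


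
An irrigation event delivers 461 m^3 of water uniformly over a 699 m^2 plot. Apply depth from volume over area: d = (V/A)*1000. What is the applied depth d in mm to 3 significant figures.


d = (461 / 699) * 1000 = 660 mm
Therefore the applied depth d = 660 mm.


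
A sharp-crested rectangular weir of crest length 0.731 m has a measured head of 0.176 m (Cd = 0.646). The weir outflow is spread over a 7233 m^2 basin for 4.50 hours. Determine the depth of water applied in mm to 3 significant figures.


Approach: apply the rectangular weir equation with a volume-to-depth conversion, Q = (2/3)*Cd*L*sqrt(2g)*H^1.5; d = Q*t/A * 1000.
Step 1 — weir discharge:
  Q = (2/3)*0.646*0.731*sqrt(2*9.81)*0.176^1.5 = 0.10296 m^3/s
Step 2 — volume: V = 0.10296 * 4.50*3600 = 1668.0 m^3
Step 3 — depth: d = V/A * 1000 = 1668.0/7233 * 1000 = 231 mm
Therefore the depth of water applied = 231 mm.


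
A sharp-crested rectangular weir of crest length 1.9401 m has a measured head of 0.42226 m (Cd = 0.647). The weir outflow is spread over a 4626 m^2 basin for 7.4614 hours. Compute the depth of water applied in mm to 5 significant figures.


Approach: apply the rectangular weir equation with a volume-to-depth conversion, Q = (2/3)*Cd*L*sqrt(2g)*H^1.5; d = Q*t/A * 1000.
Step 1 — weir discharge:
  Q = (2/3)*0.647*1.9401*sqrt(2*9.81)*0.42226^1.5 = 1.017083 m^3/s
Step 2 — volume: V = 1.017083 * 7.4614*3600 = 27319.92 m^3
Step 3 — depth: d = V/A * 1000 = 27319.92/4626 * 1000 = 5905.7 mm
Therefore the depth of water applied = 5905.7 mm.


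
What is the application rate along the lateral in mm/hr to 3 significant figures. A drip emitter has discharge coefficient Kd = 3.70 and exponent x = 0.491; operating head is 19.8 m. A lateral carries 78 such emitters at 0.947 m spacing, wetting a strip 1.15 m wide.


Approach: apply the emitter equation with a lateral mass balance, q = Kd*h^x; Q = n*q; rate = Q/(n*spacing*width).
Step 1 — single emitter flow (q = Kd*h^x):
  q = 3.70 * 19.8^0.491 = 16.027 L/hr
Step 2 — total lateral flow: Q = 78 * 16.027 = 1250.1 L/hr
Step 3 — wetted area: A = 78 * 0.947 * 1.15 = 84.946 m^2
Step 4 — application rate: Q/A = 1250.1/84.946 = 14.7 mm/hr
Therefore the application rate along the lateral = 14.7 mm/hr.


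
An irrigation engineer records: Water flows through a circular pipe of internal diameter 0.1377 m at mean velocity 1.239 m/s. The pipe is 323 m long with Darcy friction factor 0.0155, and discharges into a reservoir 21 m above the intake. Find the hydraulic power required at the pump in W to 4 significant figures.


Approach: apply continuity + Darcy-Weisbach + hydraulic power, Q = A*v; hf = f*(L/D)*(v^2/(2g)); H = static + hf; P = rho*g*Q*H.
Step 1 — flow rate (continuity, Q = A*v):
  A = pi*(0.1377/2)^2 = 0.0148922 m^2
  Q = 0.0148922 * 1.239 = 0.0184514 m^3/s
Step 2 — friction head loss (Darcy-Weisbach):
  hf = 0.0155 * (323/0.1377) * (1.239^2 / (2*9.81))
  hf = 2.84475 m
Step 3 — total head: H = 21 + 2.84475 = 23.8447 m
Step 4 — hydraulic power (P = rho*g*Q*H):
  P = 1000 * 9.81 * 0.0184514 * 23.8447 = 4316 W
Therefore the hydraulic power required at the pump = 4316 W.


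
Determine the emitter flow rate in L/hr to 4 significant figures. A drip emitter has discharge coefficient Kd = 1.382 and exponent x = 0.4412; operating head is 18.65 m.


Approach: apply the emitter characteristic equation, q = Kd * h^x.
q = 1.382 * 18.65^0.4412 = 5.025 L/hr
Therefore the emitter flow rate = 5.025 L/hr.


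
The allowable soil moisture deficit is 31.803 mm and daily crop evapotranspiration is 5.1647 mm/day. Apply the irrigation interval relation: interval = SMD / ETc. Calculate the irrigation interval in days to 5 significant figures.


interval = 31.803 / 5.1647 = 6.1578 days
Therefore the irrigation interval = 6.1578 days.


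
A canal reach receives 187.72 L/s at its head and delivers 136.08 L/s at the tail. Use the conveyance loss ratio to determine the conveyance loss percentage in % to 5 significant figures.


Approach: apply the conveyance loss ratio, loss% = ((Q_head - Q_tail)/Q_head)*100.
loss = ((187.72 - 136.08)/187.72)*100 = 27.509 %
Therefore the conveyance loss percentage = 27.509 %.


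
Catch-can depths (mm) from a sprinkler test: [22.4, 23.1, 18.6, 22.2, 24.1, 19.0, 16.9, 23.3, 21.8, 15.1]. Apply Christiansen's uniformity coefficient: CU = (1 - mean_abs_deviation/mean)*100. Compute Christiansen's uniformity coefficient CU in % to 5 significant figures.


mean = 20.65000 mm
mean |d_i - mean| = 2.600000 mm
CU = (1 - 2.600000/20.65000)*100 = 87.409 %
Therefore Christiansen's uniformity coefficient CU = 87.409 %.


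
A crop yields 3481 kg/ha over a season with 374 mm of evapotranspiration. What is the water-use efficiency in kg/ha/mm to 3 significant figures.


Approach: apply the water-use efficiency ratio, WUE = yield/ET.
WUE = 3481 / 374 = 9.31 kg/ha/mm
Therefore the water-use efficiency = 9.31 kg/ha/mm.


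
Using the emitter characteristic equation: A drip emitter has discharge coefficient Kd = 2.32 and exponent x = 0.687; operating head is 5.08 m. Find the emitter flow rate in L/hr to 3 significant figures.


Approach: apply the emitter characteristic equation, q = Kd * h^x.
q = 2.32 * 5.08^0.687 = 7.09 L/hr
Therefore the emitter flow rate = 7.09 L/hr.


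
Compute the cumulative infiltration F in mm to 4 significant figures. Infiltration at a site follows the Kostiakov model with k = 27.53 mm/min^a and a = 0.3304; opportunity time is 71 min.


Approach: apply the Kostiakov infiltration equation, F = k*t^a.
F = 27.53 * 71^0.3304 = 112.6 mm
Therefore the cumulative infiltration F = 112.6 mm.


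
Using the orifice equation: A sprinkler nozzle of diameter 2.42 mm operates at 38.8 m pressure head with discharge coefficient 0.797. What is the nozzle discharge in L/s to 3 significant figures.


Approach: apply the orifice equation, Q = Cd*A*sqrt(2*g*h), A = pi*(d/2)^2.
A = pi*(2.42e-3/2)^2 = 4.5996e-06 m^2
Q = 0.797 * 4.5996e-06 * sqrt(2*9.81*38.8) * 1000 = 0.101 L/s
Therefore the nozzle discharge = 0.101 L/s.


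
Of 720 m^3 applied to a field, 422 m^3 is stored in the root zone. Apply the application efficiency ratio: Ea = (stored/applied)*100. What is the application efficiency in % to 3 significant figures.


Ea = (422/720)*100 = 58.6 %
Therefore the application efficiency = 58.6 %.


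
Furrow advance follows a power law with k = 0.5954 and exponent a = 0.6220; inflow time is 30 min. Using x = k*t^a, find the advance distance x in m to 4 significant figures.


x = 0.5954 * 30^0.6220 = 4.938 m
Therefore the advance distance x = 4.938 m.


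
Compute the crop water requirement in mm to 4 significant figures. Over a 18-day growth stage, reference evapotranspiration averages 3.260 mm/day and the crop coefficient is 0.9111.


Approach: apply the crop water requirement relation, CWR = ET0 * Kc * days.
CWR = 3.260 * 0.9111 * 18 = 53.46 mm
Therefore the crop water requirement = 53.46 mm.


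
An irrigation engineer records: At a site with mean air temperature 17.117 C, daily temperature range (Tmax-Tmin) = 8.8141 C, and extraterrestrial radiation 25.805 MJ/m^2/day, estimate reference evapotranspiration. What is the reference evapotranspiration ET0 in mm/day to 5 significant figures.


Approach: apply the Hargreaves-Samani method, ET0 = 0.0023*(Tmean+17.8)*sqrt(Tmax-Tmin)*0.408*Ra.
ET0 = 0.0023*(17.117+17.8)*sqrt(8.8141)*0.408*25.805 = 2.5103 mm/day
Therefore the reference evapotranspiration ET0 = 2.5103 mm/day.


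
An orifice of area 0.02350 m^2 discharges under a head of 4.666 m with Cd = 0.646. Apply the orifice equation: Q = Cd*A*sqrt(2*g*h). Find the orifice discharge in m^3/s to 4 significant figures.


Q = 0.646 * 0.02350 * sqrt(2*9.81*4.666) = 0.1453 m^3/s
Therefore the orifice discharge = 0.1453 m^3/s.


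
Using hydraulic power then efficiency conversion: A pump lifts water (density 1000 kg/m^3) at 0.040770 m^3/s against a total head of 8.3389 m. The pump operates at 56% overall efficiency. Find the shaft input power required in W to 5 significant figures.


Approach: apply hydraulic power then efficiency conversion, P = rho*g*Q*H; P_in = P/eta.
Step 1 — hydraulic power (P = rho*g*Q*H):
  P = 1000 * 9.81 * 0.040770 * 8.3389 = 3335.174 W
Step 2 — input power: P_in = P/eta = 3335.174 / 0.56 = 5955.7 W
Therefore the shaft input power required = 5955.7 W.


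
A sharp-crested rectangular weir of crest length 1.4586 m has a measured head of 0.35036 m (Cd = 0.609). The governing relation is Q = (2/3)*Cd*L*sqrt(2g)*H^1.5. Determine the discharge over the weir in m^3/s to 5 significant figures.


Q = (2/3)*0.609*1.4586*sqrt(2*9.81)*0.35036^1.5 = 0.54398 m^3/s
Therefore the discharge over the weir = 0.54398 m^3/s.


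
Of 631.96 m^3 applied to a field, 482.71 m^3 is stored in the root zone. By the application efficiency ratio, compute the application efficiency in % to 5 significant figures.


Approach: apply the application efficiency ratio, Ea = (stored/applied)*100.
Ea = (482.71/631.96)*100 = 76.383 %
Therefore the application efficiency = 76.383 %.


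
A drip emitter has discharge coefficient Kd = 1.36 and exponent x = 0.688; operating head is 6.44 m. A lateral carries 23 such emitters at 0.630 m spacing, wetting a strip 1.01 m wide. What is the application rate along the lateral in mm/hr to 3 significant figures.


Approach: apply the emitter equation with a lateral mass balance, q = Kd*h^x; Q = n*q; rate = Q/(n*spacing*width).
Step 1 — single emitter flow (q = Kd*h^x):
  q = 1.36 * 6.44^0.688 = 4.8984 L/hr
Step 2 — total lateral flow: Q = 23 * 4.8984 = 112.66 L/hr
Step 3 — wetted area: A = 23 * 0.630 * 1.01 = 14.635 m^2
Step 4 — application rate: Q/A = 112.66/14.635 = 7.70 mm/hr
Therefore the application rate along the lateral = 7.70 mm/hr.
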